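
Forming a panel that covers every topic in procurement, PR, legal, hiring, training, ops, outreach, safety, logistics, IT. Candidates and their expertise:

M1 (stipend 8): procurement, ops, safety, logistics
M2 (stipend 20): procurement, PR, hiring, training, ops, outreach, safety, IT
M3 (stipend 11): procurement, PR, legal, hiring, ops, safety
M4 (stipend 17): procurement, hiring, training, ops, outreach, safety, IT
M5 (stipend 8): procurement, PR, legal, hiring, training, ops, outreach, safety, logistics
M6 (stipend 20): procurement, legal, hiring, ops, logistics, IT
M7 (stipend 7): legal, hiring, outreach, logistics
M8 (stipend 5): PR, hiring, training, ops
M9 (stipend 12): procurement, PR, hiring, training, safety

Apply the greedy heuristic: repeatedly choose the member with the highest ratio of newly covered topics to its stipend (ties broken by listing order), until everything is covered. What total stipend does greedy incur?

Pick 1: M5 adds 9 new (procurement, PR, legal, hiring, training, ops, outreach, safety, logistics) at stipend 8 (ratio 9/8).
Pick 2: M4 adds 1 new (IT) at stipend 17 (ratio 1/17).
Greedy total stipend: 8 + 17 = 25.

25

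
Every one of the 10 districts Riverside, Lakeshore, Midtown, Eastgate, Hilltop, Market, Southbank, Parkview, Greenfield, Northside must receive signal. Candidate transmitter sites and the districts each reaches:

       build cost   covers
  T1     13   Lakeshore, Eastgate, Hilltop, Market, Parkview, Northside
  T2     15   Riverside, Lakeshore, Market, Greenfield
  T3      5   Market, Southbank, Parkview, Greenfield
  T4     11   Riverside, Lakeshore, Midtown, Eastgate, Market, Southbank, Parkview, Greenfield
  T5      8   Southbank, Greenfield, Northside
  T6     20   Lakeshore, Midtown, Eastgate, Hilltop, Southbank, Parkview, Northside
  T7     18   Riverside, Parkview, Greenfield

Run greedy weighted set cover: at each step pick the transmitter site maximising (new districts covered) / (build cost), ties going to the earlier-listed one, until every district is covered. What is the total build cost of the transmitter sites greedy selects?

29

Pick 1: T3 adds 4 new (Market, Southbank, Parkview, Greenfield) at build cost 5 (ratio 4/5).
Pick 2: T4 adds 4 new (Riverside, Lakeshore, Midtown, Eastgate) at build cost 11 (ratio 4/11).
Pick 3: T1 adds 2 new (Hilltop, Northside) at build cost 13 (ratio 2/13).
Greedy total build cost: 5 + 11 + 13 = 29. (The true optimum is 24, so greedy overshoots here.)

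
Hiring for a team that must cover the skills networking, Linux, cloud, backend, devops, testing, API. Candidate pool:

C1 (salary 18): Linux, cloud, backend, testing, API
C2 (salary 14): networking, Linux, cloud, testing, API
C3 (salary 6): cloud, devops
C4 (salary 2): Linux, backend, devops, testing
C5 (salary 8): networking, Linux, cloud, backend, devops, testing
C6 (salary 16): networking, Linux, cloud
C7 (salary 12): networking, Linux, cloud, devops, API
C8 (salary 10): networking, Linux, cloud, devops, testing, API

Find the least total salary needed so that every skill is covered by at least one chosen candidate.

C4, C8 cover every skill at salary 2 + 10 = 12.
Any cover uses at least 2 candidates; among all covering selections none totals below 12.

12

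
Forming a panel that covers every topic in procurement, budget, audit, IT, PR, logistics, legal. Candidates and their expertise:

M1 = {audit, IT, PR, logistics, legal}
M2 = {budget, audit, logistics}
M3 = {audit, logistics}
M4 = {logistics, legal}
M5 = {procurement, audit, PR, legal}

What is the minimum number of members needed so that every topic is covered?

M1, M2, M5 together cover {procurement, budget, audit, IT, PR, logistics, legal} — every topic.
No 2 of the 5 members cover everything (all 10 pairs fall short), so 3 is minimum.

3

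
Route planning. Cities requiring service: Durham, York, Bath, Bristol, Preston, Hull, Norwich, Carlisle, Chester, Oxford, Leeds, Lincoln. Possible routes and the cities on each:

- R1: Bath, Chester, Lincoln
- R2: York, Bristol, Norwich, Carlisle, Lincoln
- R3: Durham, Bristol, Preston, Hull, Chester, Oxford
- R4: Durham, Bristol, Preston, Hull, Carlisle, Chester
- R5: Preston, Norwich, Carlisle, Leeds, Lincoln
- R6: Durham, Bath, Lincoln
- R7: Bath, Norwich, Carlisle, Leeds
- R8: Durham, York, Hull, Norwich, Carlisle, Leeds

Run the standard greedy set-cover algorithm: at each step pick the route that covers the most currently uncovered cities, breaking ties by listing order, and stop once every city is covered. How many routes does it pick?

Pick 1: R3 covers 6 new cities (Durham, Bristol, Preston, Hull, Chester, Oxford).
Pick 2: R2 covers 4 new cities (York, Norwich, Carlisle, Lincoln).
Pick 3: R7 covers 2 new cities (Bath, Leeds).
Greedy uses 3 routes.

3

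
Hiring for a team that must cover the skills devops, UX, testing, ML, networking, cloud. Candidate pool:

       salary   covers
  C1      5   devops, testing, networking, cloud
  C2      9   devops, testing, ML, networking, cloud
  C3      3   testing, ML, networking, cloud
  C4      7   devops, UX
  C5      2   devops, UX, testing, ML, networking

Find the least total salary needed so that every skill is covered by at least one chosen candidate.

5

C3, C5 cover every skill at salary 3 + 2 = 5.
Any cover uses at least 2 candidates; among all covering selections none totals below 5.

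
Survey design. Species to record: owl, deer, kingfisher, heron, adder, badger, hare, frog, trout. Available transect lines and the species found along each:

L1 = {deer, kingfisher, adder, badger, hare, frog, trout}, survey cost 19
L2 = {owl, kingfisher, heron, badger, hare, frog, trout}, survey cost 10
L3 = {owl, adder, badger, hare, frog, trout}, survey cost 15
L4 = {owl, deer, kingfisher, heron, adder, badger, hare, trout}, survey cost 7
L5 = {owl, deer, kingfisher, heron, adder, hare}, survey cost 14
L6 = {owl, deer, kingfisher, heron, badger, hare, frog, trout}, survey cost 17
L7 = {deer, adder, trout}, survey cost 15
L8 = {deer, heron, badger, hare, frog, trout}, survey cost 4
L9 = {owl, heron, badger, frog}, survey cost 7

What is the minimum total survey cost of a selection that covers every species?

L4, L8 cover every species at survey cost 7 + 4 = 11.
Any cover uses at least 2 transects; among all covering selections none totals below 11.

11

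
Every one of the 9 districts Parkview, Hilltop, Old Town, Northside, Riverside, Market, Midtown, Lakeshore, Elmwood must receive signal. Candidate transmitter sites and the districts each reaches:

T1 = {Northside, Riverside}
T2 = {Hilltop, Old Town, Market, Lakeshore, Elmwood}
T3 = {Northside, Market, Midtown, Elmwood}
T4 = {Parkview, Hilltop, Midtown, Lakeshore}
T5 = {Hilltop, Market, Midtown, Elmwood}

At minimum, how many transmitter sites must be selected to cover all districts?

T1, T2, T4 together cover {Parkview, Hilltop, Old Town, Northside, Riverside, Market, Midtown, Lakeshore, Elmwood} — every district.
No 2 of the 5 transmitter sites cover everything (all 10 pairs fall short), so 3 is minimum.

3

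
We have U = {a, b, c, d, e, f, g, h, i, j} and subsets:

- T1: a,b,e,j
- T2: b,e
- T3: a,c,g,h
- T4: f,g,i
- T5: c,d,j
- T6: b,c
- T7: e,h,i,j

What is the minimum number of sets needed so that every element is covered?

4

T1, T3, T4, T5 together cover {a, b, c, d, e, f, g, h, i, j} — every element.
No 3 of the 7 sets cover everything (all 35 triples fall short), so 4 is minimum.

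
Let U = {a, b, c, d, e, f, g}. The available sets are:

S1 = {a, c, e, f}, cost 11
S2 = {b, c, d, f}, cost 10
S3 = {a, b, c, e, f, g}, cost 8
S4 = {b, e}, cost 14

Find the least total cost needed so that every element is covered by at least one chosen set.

S2, S3 cover every element at cost 10 + 8 = 18.
Any cover uses at least 2 sets; among all covering selections none totals below 18.

18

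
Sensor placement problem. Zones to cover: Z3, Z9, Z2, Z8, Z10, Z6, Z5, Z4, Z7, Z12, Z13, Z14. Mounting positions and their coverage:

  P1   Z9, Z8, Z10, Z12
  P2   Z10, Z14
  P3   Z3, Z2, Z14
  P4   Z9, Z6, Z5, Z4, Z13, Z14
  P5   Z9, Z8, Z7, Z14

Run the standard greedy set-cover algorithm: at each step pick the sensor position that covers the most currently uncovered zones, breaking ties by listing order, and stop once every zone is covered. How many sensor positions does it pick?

4

Pick 1: P4 covers 6 new zones (Z9, Z6, Z5, Z4, Z13, Z14).
Pick 2: P1 covers 3 new zones (Z8, Z10, Z12).
Pick 3: P3 covers 2 new zones (Z3, Z2).
Pick 4: P5 covers 1 new zones (Z7).
Greedy uses 4 sensor positions.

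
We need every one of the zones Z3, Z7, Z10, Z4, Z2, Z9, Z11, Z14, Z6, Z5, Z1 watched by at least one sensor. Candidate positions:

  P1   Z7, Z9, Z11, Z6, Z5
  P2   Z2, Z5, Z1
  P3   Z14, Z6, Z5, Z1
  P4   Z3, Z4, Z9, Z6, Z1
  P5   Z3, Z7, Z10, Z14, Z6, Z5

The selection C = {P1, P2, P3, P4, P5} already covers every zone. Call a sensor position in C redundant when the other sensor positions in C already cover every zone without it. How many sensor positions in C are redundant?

1

Drop P1: Z11 uncovered — not redundant.
Drop P2: Z2 uncovered — not redundant.
Drop P3: the rest still cover every zone — redundant.
Drop P4: Z4 uncovered — not redundant.
Drop P5: Z10 uncovered — not redundant.
1 redundant: P3.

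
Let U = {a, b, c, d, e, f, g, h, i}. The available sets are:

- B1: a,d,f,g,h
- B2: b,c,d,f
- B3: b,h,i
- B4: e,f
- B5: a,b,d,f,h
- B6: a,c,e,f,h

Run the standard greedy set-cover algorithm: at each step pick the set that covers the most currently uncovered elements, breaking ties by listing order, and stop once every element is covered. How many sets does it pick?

4

Pick 1: B1 covers 5 new elements (a, d, f, g, h).
Pick 2: B2 covers 2 new elements (b, c).
Pick 3: B3 covers 1 new elements (i).
Pick 4: B4 covers 1 new elements (e).
Greedy uses 4 sets. (The true minimum is 3.)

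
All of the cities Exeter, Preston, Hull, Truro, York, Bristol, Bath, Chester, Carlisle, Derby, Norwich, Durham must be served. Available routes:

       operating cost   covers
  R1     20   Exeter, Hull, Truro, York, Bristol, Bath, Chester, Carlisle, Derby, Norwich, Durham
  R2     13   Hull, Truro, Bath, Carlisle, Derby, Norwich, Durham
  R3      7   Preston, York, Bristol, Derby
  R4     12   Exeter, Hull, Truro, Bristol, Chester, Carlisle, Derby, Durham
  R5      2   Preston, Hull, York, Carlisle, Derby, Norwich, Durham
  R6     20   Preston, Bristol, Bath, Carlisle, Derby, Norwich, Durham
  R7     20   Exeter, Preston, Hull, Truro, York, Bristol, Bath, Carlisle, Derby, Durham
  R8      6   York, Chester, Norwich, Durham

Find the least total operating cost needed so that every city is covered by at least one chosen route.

22

R1, R5 cover every city at operating cost 20 + 2 = 22.
Any cover uses at least 2 routes; among all covering selections none totals below 22.
Greedy by coverage-per-operating cost would pick R5, R4, R2 for 27 — worse than the optimum 22.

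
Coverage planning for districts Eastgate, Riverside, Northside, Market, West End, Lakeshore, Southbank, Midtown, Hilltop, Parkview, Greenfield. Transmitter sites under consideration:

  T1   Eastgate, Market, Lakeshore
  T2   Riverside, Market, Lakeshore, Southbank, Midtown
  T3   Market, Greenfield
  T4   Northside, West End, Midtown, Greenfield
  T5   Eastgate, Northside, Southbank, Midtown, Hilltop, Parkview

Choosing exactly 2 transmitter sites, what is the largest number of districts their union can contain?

9

Choosing T2, T5 covers {Eastgate, Riverside, Northside, Market, Lakeshore, Southbank, Midtown, Hilltop, Parkview} — 9 districts.
No choice of 2 transmitter sites does better; here West End, Greenfield are left uncovered.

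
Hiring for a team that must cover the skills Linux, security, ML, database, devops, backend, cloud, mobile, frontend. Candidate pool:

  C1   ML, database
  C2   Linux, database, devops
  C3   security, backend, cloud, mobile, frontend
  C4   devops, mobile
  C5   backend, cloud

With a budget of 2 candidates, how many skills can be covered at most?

Choosing C2, C3 covers {Linux, security, database, devops, backend, cloud, mobile, frontend} — 8 skills.
No choice of 2 candidates does better; here ML is left uncovered.

8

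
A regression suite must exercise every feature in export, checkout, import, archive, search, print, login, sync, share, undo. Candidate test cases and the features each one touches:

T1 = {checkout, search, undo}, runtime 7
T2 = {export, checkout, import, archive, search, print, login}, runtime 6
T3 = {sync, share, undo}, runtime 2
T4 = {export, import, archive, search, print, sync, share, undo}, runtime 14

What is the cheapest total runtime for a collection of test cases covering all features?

8

T2, T3 cover every feature at runtime 6 + 2 = 8.
Any cover uses at least 2 test cases; among all covering selections none totals below 8.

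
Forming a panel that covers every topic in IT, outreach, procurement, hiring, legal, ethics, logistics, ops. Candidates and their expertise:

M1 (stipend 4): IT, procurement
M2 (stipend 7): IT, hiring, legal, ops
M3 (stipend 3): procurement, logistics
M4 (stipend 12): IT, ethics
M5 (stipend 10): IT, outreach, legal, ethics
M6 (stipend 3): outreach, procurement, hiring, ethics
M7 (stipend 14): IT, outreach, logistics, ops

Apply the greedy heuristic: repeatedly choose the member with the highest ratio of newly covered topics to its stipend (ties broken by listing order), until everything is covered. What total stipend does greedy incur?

13

Pick 1: M6 adds 4 new (outreach, procurement, hiring, ethics) at stipend 3 (ratio 4/3).
Pick 2: M2 adds 3 new (IT, legal, ops) at stipend 7 (ratio 3/7).
Pick 3: M3 adds 1 new (logistics) at stipend 3 (ratio 1/3).
Greedy total stipend: 3 + 7 + 3 = 13.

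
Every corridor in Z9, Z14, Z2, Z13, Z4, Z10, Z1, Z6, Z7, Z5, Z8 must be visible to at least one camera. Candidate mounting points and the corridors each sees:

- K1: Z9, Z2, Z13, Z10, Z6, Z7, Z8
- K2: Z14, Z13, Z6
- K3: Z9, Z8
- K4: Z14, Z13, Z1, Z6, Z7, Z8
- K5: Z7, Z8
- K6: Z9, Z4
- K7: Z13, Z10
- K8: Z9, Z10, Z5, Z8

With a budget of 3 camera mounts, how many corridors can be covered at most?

10

Choosing K1, K4, K6 covers {Z9, Z14, Z2, Z13, Z4, Z10, Z1, Z6, Z7, Z8} — 10 corridors.
No choice of 3 camera mounts does better; here Z5 is left uncovered.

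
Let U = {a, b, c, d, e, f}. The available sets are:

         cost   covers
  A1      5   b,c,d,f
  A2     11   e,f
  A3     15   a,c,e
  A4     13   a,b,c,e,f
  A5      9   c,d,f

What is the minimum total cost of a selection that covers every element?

A1, A4 cover every element at cost 5 + 13 = 18.
Any cover uses at least 2 sets; among all covering selections none totals below 18.

18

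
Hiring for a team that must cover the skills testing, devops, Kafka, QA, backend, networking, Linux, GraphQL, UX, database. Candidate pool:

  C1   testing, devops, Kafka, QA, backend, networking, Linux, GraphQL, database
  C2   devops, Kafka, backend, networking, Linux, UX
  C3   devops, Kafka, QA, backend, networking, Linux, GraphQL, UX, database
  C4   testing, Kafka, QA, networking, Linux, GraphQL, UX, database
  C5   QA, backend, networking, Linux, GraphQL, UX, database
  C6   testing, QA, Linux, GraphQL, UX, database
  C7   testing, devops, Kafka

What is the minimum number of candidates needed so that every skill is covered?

C1, C2 together cover {testing, devops, Kafka, QA, backend, networking, Linux, GraphQL, UX, database} — every skill.
No single candidate contains all 10 skills, so 2 is optimal.

2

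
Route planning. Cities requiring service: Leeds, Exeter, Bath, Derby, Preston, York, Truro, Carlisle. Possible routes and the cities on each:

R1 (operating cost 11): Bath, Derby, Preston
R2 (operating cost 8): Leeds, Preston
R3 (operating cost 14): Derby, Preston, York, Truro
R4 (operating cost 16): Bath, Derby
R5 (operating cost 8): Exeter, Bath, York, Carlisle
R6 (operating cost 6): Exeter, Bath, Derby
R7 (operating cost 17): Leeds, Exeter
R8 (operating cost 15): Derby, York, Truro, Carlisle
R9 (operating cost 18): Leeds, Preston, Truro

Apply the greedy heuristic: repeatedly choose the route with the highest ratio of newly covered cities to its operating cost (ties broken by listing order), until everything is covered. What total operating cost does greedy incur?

Pick 1: R5 adds 4 new (Exeter, Bath, York, Carlisle) at operating cost 8 (ratio 4/8).
Pick 2: R2 adds 2 new (Leeds, Preston) at operating cost 8 (ratio 2/8).
Pick 3: R6 adds 1 new (Derby) at operating cost 6 (ratio 1/6).
Pick 4: R3 adds 1 new (Truro) at operating cost 14 (ratio 1/14).
Greedy total operating cost: 8 + 8 + 6 + 14 = 36. (The true optimum is 29, so greedy overshoots here.)

36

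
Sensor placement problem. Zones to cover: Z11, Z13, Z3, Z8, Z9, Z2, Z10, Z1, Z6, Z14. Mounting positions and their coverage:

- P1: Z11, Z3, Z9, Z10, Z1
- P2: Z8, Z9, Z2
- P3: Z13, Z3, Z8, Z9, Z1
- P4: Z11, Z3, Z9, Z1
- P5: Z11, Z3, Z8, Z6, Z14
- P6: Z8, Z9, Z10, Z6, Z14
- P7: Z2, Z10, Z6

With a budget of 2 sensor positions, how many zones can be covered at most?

8

Choosing P1, P5 covers {Z11, Z3, Z8, Z9, Z10, Z1, Z6, Z14} — 8 zones.
No choice of 2 sensor positions does better; here Z13, Z2 are left uncovered.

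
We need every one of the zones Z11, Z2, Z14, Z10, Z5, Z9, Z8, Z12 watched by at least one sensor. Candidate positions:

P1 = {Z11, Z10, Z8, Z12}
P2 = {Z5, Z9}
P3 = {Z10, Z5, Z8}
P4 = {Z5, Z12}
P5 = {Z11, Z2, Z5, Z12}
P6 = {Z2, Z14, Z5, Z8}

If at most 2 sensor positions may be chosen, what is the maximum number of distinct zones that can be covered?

Choosing P1, P6 covers {Z11, Z2, Z14, Z10, Z5, Z8, Z12} — 7 zones.
No choice of 2 sensor positions does better; here Z9 is left uncovered.

7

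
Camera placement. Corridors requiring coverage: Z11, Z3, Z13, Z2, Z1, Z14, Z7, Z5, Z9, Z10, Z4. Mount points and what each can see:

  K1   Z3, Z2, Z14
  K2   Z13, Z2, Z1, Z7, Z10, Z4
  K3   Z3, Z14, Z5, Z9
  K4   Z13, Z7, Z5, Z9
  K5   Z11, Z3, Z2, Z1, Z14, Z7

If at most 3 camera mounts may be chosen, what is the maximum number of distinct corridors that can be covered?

Choosing K2, K3, K5 covers {Z11, Z3, Z13, Z2, Z1, Z14, Z7, Z5, Z9, Z10, Z4} — 11 corridors.
That is all 11 corridors.

11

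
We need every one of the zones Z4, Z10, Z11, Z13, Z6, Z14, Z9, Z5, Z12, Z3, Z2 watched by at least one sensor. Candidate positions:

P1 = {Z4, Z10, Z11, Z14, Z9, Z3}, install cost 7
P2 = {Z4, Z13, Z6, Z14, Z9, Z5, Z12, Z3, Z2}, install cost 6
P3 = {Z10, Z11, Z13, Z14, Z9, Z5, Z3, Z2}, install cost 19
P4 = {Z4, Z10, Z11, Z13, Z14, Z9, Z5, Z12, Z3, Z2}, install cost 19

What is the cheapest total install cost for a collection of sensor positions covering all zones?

P1, P2 cover every zone at install cost 7 + 6 = 13.
Any cover uses at least 2 sensor positions; among all covering selections none totals below 13.

13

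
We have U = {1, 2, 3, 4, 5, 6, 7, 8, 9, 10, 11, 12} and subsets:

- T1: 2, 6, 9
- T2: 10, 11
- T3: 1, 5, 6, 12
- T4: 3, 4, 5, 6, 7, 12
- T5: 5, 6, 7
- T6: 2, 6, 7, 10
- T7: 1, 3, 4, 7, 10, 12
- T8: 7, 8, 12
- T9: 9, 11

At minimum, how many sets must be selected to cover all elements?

T1, T2, T3, T4, T8 together cover {1, 2, 3, 4, 5, 6, 7, 8, 9, 10, 11, 12} — every element.
No 4 of the 9 sets cover everything (all 126 size-4 selections fall short), so 5 is minimum.

5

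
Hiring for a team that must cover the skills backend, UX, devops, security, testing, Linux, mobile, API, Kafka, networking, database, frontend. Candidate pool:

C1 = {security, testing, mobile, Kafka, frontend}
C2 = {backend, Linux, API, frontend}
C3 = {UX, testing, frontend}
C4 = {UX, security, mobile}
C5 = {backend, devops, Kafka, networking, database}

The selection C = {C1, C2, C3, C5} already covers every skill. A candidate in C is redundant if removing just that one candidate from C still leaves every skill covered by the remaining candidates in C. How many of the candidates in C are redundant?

0

Drop C1: security, mobile uncovered — not redundant.
Drop C2: Linux, API uncovered — not redundant.
Drop C3: UX uncovered — not redundant.
Drop C5: devops, networking, database uncovered — not redundant.
None of the candidates in C is redundant.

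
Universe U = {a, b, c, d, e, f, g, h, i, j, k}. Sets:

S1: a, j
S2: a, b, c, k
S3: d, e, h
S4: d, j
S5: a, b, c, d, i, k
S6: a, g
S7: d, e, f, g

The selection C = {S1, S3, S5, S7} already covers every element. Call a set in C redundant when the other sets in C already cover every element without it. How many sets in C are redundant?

Drop S1: j uncovered — not redundant.
Drop S3: h uncovered — not redundant.
Drop S5: b, c, i, k uncovered — not redundant.
Drop S7: f, g uncovered — not redundant.
None of the sets in C is redundant.

0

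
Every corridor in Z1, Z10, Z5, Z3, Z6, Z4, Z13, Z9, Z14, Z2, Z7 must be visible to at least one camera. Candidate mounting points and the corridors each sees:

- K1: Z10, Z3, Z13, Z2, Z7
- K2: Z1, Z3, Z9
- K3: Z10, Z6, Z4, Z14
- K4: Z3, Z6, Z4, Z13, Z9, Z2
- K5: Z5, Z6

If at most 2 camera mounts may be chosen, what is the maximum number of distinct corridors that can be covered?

8

Choosing K1, K3 covers {Z10, Z3, Z6, Z4, Z13, Z14, Z2, Z7} — 8 corridors.
No choice of 2 camera mounts does better; here Z1, Z5, Z9 are left uncovered.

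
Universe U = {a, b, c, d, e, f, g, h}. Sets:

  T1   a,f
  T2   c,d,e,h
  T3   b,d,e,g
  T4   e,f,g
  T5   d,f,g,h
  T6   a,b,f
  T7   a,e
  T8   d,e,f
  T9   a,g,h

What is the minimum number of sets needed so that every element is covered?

3

T1, T2, T3 together cover {a, b, c, d, e, f, g, h} — every element.
No 2 of the 9 sets cover everything (all 36 pairs fall short), so 3 is minimum.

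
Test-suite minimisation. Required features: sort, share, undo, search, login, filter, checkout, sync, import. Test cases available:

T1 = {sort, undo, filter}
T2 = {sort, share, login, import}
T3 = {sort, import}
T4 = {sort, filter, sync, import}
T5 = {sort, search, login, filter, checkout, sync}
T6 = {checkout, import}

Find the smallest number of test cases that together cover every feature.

3

T1, T2, T5 together cover {sort, share, undo, search, login, filter, checkout, sync, import} — every feature.
No 2 of the 6 test cases cover everything (all 15 pairs fall short), so 3 is minimum.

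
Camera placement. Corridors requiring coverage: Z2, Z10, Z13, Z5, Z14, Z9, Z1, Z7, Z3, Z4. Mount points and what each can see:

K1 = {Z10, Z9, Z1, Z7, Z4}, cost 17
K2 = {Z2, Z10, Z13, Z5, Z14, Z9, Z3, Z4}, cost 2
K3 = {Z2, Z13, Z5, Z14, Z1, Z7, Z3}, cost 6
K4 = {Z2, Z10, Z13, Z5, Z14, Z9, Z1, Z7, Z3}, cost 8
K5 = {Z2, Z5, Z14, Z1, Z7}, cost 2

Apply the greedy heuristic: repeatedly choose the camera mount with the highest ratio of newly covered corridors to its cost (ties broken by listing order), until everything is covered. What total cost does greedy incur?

Pick 1: K2 adds 8 new (Z2, Z10, Z13, Z5, Z14, Z9, Z3, Z4) at cost 2 (ratio 8/2).
Pick 2: K5 adds 2 new (Z1, Z7) at cost 2 (ratio 2/2).
Greedy total cost: 2 + 2 = 4.

4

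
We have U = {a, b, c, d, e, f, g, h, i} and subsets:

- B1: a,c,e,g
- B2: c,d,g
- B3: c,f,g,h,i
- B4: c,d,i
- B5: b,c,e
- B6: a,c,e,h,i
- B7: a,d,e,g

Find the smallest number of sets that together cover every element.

3

B3, B5, B7 together cover {a, b, c, d, e, f, g, h, i} — every element.
No 2 of the 7 sets cover everything (all 21 pairs fall short), so 3 is minimum.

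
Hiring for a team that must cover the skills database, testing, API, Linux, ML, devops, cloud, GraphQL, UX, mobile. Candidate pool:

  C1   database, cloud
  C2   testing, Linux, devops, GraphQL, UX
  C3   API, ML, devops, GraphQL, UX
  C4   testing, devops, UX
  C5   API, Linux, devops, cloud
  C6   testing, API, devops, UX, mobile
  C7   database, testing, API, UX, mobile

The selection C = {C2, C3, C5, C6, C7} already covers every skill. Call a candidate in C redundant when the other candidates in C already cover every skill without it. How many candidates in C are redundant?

2

Drop C2: the rest still cover every skill — redundant.
Drop C3: ML uncovered — not redundant.
Drop C5: cloud uncovered — not redundant.
Drop C6: the rest still cover every skill — redundant.
Drop C7: database uncovered — not redundant.
2 redundant: C2, C6.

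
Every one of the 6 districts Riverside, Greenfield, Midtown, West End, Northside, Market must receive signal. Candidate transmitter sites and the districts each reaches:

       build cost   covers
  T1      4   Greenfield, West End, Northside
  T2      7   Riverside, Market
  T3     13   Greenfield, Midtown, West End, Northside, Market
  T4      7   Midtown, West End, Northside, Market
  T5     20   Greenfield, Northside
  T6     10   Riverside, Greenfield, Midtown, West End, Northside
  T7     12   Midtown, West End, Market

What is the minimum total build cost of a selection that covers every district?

17

T2, T6 cover every district at build cost 7 + 10 = 17.
Any cover uses at least 2 transmitter sites; among all covering selections none totals below 17.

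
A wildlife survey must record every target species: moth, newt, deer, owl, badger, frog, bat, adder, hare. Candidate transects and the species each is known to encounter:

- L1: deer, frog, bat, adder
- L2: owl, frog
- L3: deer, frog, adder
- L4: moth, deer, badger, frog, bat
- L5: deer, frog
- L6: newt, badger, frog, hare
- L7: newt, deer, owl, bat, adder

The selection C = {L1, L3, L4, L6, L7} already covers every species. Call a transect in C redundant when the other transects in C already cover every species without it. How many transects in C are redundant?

Drop L1: the rest still cover every species — redundant.
Drop L3: the rest still cover every species — redundant.
Drop L4: moth uncovered — not redundant.
Drop L6: hare uncovered — not redundant.
Drop L7: owl uncovered — not redundant.
2 redundant: L1, L3.

2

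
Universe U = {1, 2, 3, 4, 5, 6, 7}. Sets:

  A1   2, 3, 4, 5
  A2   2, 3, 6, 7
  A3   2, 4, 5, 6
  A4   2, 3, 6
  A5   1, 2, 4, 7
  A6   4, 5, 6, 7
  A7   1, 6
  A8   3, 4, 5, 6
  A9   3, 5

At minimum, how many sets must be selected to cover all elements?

2

A5, A8 together cover {1, 2, 3, 4, 5, 6, 7} — every element.
No single set contains all 7 elements, so 2 is optimal.
Greedy (largest uncovered first) would take A1, A2, A5 — 3 sets — but 2 suffice.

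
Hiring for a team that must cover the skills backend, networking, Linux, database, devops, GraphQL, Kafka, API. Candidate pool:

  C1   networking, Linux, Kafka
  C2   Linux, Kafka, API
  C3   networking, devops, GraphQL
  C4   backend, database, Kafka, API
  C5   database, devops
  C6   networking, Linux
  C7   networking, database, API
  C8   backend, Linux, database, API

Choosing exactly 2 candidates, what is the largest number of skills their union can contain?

7

Choosing C3, C4 covers {backend, networking, database, devops, GraphQL, Kafka, API} — 7 skills.
No choice of 2 candidates does better; here Linux is left uncovered.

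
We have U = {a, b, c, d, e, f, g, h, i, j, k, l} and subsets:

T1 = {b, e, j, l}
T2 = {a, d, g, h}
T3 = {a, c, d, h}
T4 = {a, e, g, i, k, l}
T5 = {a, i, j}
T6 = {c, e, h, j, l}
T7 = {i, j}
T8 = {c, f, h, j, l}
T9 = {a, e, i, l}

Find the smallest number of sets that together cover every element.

4

T1, T2, T4, T8 together cover {a, b, c, d, e, f, g, h, i, j, k, l} — every element.
No 3 of the 9 sets cover everything (all 84 triples fall short), so 4 is minimum.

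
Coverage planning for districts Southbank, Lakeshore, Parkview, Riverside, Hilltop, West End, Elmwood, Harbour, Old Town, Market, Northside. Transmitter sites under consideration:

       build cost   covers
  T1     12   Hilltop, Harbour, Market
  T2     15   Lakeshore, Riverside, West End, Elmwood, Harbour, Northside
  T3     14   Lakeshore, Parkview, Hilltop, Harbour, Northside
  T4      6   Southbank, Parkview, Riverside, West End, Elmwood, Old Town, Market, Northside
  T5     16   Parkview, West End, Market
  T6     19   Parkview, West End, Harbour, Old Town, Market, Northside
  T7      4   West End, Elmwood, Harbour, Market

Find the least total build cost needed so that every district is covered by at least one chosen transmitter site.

20

T3, T4 cover every district at build cost 14 + 6 = 20.
Any cover uses at least 2 transmitter sites; among all covering selections none totals below 20.
Greedy by coverage-per-build cost would pick T4, T7, T3 for 24 — worse than the optimum 20.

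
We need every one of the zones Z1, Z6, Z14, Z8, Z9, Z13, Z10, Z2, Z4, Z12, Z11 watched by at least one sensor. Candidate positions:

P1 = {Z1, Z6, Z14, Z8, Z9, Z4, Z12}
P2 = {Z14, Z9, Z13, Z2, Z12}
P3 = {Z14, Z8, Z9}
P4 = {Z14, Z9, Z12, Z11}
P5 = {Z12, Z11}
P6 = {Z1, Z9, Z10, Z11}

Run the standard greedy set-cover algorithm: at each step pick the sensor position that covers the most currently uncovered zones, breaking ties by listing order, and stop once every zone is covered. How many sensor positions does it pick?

Pick 1: P1 covers 7 new zones (Z1, Z6, Z14, Z8, Z9, Z4, Z12).
Pick 2: P2 covers 2 new zones (Z13, Z2).
Pick 3: P6 covers 2 new zones (Z10, Z11).
Greedy uses 3 sensor positions.

3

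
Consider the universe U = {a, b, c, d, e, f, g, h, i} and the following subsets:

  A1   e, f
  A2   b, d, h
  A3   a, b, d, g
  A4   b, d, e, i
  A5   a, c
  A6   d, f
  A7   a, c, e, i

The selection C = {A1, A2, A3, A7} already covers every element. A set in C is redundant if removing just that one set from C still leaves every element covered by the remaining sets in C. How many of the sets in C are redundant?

0

Drop A1: f uncovered — not redundant.
Drop A2: h uncovered — not redundant.
Drop A3: g uncovered — not redundant.
Drop A7: c, i uncovered — not redundant.
None of the sets in C is redundant.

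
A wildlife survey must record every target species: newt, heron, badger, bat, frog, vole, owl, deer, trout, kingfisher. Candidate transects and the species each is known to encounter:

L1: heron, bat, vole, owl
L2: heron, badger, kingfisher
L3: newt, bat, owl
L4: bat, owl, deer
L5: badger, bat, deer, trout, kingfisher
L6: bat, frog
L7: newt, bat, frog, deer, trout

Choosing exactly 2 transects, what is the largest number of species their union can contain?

8

Choosing L1, L5 covers {heron, badger, bat, vole, owl, deer, trout, kingfisher} — 8 species.
No choice of 2 transects does better; here newt, frog are left uncovered.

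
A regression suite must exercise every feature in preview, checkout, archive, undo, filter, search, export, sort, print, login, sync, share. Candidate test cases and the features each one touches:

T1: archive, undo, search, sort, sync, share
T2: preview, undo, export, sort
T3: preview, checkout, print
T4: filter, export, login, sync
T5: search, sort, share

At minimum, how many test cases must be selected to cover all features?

3

T1, T3, T4 together cover {preview, checkout, archive, undo, filter, search, export, sort, print, login, sync, share} — every feature.
No 2 of the 5 test cases cover everything (all 10 pairs fall short), so 3 is minimum.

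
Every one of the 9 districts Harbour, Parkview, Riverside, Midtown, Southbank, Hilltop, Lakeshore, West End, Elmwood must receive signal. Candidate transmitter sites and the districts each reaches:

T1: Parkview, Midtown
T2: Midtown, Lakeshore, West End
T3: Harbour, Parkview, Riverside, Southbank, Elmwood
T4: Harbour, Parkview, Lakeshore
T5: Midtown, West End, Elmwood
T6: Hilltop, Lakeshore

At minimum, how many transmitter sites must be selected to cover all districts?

3

T2, T3, T6 together cover {Harbour, Parkview, Riverside, Midtown, Southbank, Hilltop, Lakeshore, West End, Elmwood} — every district.
No 2 of the 6 transmitter sites cover everything (all 15 pairs fall short), so 3 is minimum.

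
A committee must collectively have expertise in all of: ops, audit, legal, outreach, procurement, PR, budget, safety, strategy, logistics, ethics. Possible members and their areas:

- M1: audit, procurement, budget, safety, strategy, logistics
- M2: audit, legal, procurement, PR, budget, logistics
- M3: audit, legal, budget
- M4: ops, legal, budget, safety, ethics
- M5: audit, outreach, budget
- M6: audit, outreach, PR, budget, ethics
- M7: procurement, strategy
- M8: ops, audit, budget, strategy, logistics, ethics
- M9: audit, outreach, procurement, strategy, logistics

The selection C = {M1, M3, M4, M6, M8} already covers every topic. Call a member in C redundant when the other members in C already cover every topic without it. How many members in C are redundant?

Drop M1: procurement uncovered — not redundant.
Drop M3: the rest still cover every topic — redundant.
Drop M4: the rest still cover every topic — redundant.
Drop M6: outreach, PR uncovered — not redundant.
Drop M8: the rest still cover every topic — redundant.
3 redundant: M3, M4, M8.

3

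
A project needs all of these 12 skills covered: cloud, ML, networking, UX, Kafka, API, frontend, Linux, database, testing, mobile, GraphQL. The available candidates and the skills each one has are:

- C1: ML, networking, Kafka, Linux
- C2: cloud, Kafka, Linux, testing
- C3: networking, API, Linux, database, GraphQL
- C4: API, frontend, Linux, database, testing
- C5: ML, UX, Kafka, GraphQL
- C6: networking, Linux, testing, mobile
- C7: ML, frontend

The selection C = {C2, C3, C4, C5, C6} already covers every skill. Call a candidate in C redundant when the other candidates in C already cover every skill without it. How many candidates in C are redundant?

Drop C2: cloud uncovered — not redundant.
Drop C3: the rest still cover every skill — redundant.
Drop C4: frontend uncovered — not redundant.
Drop C5: ML, UX uncovered — not redundant.
Drop C6: mobile uncovered — not redundant.
1 redundant: C3.

1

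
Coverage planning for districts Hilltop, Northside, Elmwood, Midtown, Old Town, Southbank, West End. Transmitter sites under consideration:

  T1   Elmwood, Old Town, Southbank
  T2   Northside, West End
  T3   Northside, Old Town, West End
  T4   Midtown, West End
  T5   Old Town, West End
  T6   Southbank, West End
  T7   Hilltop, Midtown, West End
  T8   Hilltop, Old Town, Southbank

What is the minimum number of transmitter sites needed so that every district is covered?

3

T1, T2, T7 together cover {Hilltop, Northside, Elmwood, Midtown, Old Town, Southbank, West End} — every district.
No 2 of the 8 transmitter sites cover everything (all 28 pairs fall short), so 3 is minimum.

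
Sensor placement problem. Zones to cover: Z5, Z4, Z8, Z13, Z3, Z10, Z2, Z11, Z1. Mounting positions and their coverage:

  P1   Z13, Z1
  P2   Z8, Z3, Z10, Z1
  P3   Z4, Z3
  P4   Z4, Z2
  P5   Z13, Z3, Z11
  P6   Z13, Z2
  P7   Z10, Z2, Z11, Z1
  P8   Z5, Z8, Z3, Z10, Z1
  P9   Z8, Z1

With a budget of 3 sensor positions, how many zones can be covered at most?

Choosing P4, P5, P8 covers {Z5, Z4, Z8, Z13, Z3, Z10, Z2, Z11, Z1} — 9 zones.
That is all 9 zones.

9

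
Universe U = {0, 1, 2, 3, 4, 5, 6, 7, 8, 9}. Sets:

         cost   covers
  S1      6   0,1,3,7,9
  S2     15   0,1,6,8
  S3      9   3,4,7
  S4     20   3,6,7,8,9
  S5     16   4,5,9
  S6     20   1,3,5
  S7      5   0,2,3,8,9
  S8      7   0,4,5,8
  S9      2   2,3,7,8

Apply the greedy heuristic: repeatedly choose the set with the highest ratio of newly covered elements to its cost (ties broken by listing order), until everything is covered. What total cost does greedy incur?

Pick 1: S9 adds 4 new (2, 3, 7, 8) at cost 2 (ratio 4/2).
Pick 2: S1 adds 3 new (0, 1, 9) at cost 6 (ratio 3/6).
Pick 3: S8 adds 2 new (4, 5) at cost 7 (ratio 2/7).
Pick 4: S2 adds 1 new (6) at cost 15 (ratio 1/15).
Greedy total cost: 2 + 6 + 7 + 15 = 30. (The true optimum is 29, so greedy overshoots here.)

30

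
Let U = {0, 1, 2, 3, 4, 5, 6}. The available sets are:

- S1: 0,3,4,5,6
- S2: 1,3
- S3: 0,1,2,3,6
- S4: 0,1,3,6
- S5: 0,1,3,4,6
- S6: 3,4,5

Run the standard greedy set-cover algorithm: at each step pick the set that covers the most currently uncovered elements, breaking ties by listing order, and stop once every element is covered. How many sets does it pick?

Pick 1: S1 covers 5 new elements (0, 3, 4, 5, 6).
Pick 2: S3 covers 2 new elements (1, 2).
Greedy uses 2 sets.

2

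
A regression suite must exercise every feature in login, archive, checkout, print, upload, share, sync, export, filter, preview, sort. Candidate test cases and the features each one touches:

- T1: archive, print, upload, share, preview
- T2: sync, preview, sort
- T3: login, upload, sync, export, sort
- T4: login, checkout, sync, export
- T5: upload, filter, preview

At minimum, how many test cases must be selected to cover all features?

4

T1, T2, T4, T5 together cover {login, archive, checkout, print, upload, share, sync, export, filter, preview, sort} — every feature.
No 3 of the 5 test cases cover everything (all 10 triples fall short), so 4 is minimum.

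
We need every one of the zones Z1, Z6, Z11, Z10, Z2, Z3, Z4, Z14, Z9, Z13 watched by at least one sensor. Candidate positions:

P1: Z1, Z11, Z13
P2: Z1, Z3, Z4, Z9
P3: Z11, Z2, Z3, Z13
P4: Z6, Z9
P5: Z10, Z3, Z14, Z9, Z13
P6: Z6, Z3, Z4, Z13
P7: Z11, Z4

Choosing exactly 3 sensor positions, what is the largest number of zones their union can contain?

9

Choosing P1, P5, P6 covers {Z1, Z6, Z11, Z10, Z3, Z4, Z14, Z9, Z13} — 9 zones.
No choice of 3 sensor positions does better; here Z2 is left uncovered.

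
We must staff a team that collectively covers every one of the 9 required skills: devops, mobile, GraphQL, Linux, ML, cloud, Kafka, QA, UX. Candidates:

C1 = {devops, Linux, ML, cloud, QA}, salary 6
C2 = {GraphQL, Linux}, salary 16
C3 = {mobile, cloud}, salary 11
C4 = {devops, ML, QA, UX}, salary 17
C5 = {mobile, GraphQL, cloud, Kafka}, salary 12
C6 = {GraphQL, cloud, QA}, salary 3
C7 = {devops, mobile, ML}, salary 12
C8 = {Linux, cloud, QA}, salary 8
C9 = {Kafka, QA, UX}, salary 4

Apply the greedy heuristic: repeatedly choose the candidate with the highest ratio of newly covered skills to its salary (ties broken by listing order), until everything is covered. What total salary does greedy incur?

24

Pick 1: C6 adds 3 new (GraphQL, cloud, QA) at salary 3 (ratio 3/3).
Pick 2: C1 adds 3 new (devops, Linux, ML) at salary 6 (ratio 3/6).
Pick 3: C9 adds 2 new (Kafka, UX) at salary 4 (ratio 2/4).
Pick 4: C3 adds 1 new (mobile) at salary 11 (ratio 1/11).
Greedy total salary: 3 + 6 + 4 + 11 = 24. (The true optimum is 22, so greedy overshoots here.)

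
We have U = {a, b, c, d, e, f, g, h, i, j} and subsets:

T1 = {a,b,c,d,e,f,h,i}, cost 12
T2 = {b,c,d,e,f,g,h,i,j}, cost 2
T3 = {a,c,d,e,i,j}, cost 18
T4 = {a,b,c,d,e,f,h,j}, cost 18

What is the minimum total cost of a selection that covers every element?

T1, T2 cover every element at cost 12 + 2 = 14.
Any cover uses at least 2 sets; among all covering selections none totals below 14.

14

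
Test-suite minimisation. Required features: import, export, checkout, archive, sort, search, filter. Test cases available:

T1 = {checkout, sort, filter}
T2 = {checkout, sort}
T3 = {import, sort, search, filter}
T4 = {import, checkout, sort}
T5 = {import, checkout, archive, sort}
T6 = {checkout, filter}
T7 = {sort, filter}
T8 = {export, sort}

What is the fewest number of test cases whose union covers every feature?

T3, T5, T8 together cover {import, export, checkout, archive, sort, search, filter} — every feature.
No 2 of the 8 test cases cover everything (all 28 pairs fall short), so 3 is minimum.

3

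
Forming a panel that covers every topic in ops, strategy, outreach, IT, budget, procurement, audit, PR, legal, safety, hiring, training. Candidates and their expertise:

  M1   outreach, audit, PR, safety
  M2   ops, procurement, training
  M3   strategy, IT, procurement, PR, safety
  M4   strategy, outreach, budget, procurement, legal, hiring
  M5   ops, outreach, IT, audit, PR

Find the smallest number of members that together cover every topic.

M1, M2, M3, M4 together cover {ops, strategy, outreach, IT, budget, procurement, audit, PR, legal, safety, hiring, training} — every topic.
No 3 of the 5 members cover everything (all 10 triples fall short), so 4 is minimum.

4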